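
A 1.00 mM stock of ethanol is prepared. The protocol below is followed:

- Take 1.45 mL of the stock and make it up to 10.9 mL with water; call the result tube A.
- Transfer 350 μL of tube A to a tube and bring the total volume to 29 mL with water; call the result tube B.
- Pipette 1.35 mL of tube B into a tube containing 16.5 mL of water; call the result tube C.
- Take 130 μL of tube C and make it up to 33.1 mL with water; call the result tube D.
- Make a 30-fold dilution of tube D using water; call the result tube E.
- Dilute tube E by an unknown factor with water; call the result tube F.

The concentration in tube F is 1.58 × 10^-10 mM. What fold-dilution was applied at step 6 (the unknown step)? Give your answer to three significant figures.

Step 1: 1.45 mL brought to 10.9 mL → factor 10.9/1.45 = 7.5172
Step 2: 350 μL brought to 29 mL → factor 29000/350 = 82.857
Step 3: 1.35 mL + 16.5 mL = 17.85 mL total → factor 17.85/1.35 = 13.222
Step 4: 130 μL brought to 33.1 mL → factor 33100/130 = 254.62
Step 5: 30-fold → factor 30
Step 6: unknown factor x
Product of known-step factors = 6.2907 × 10^7
Overall factor = 1.00 mM / (1.58 × 10^-10 mM) = 6.3291 × 10^9
x = 6.3291 × 10^9 / 6.2907 × 10^7 = 101

101-fold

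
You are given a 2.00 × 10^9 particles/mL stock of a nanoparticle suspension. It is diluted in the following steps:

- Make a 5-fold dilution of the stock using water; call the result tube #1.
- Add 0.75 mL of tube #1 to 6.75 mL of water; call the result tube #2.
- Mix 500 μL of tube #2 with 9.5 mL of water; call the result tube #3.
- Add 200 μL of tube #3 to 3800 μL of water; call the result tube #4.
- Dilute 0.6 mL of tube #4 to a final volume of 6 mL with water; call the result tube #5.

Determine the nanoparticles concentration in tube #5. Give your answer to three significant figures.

Step 1: 5-fold → factor 5
Step 2: 0.75 mL + 6.75 mL = 7.5 mL total → factor 7.5/0.75 = 10
Step 3: 500 μL + 9.5 mL = 10000 μL total → factor 10000/500 = 20
Step 4: 200 μL + 3800 μL = 4000 μL total → factor 4000/200 = 20
Step 5: 0.6 mL brought to 6 mL → factor 6/0.6 = 10
Overall dilution factor = 5 × 10 × 20 × 20 × 10 = 2 × 10^5
Final = 2.00 × 10^9 particles/mL / 2 × 10^5 = 1.00 × 10^4 particles/mL

1.00 × 10^4 particles/mL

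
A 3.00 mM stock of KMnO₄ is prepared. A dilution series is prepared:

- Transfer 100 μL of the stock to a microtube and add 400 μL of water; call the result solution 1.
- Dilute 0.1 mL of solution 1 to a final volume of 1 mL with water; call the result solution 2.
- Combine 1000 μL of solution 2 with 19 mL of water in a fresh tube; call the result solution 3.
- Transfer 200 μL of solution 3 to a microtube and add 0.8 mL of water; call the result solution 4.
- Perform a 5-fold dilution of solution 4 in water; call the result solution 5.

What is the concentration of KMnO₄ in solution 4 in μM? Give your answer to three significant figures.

0.600 μM

Step 1: 100 μL + 400 μL = 500 μL total → factor 500/100 = 5
Step 2: 0.1 mL brought to 1 mL → factor 1/0.1 = 10
Step 3: 1000 μL + 19 mL = 20000 μL total → factor 20000/1000 = 20
Step 4: 200 μL + 0.8 mL = 1000 μL total → factor 1000/200 = 5
Dilution factor through solution 4 = 5 × 10 × 20 × 5 = 5000
[solution 4] = 3.00 mM / 5000 = 0.0006000 mM = 0.600 μM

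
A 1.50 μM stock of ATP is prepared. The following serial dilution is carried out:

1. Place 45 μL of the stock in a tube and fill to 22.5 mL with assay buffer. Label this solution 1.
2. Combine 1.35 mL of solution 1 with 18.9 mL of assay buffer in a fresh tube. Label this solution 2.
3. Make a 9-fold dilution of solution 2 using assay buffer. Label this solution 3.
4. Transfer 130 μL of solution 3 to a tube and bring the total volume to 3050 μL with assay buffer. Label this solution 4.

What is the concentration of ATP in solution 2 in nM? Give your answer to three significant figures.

Step 1: 45 μL brought to 22.5 mL → factor 22500/45 = 500
Step 2: 1.35 mL + 18.9 mL = 20.25 mL total → factor 20.25/1.35 = 15
Dilution factor through solution 2 = 500 × 15 = 7500
[solution 2] = 1.50 μM / 7500 = 0.0002000 μM = 0.200 nM

0.200 nM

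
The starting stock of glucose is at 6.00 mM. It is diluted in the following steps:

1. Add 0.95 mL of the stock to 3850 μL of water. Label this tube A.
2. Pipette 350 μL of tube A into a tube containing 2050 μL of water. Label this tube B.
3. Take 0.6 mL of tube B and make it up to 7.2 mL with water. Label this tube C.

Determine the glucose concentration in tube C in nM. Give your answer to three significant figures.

1.44 × 10^4 nM

Step 1: 0.95 mL + 3850 μL = 4.8 mL total → factor 4.8/0.95 = 5.0526
Step 2: 350 μL + 2050 μL = 2400 μL total → factor 2400/350 = 6.8571
Step 3: 0.6 mL brought to 7.2 mL → factor 7.2/0.6 = 12
Overall dilution factor = 5.0526 × 6.8571 × 12 = 415.76
Final = 6.00 mM / 415.76 = 0.01443 mM = 1.44 × 10^4 nM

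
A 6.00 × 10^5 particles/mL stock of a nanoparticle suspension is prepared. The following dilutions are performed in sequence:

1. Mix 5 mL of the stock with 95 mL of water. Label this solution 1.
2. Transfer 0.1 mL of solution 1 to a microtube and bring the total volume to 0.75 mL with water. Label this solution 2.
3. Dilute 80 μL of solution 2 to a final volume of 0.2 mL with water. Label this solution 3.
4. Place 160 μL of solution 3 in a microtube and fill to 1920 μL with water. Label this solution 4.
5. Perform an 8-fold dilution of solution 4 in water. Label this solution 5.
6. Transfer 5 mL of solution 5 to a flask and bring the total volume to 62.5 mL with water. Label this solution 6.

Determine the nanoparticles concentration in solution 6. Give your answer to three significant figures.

1.33 particles/mL

Step 1: 5 mL + 95 mL = 100 mL total → factor 100/5 = 20
Step 2: 0.1 mL brought to 0.75 mL → factor 0.75/0.1 = 7.5
Step 3: 80 μL brought to 0.2 mL → factor 200/80 = 2.5
Step 4: 160 μL brought to 1920 μL → factor 1920/160 = 12
Step 5: 8-fold → factor 8
Step 6: 5 mL brought to 62.5 mL → factor 62.5/5 = 12.5
Overall dilution factor = 20 × 7.5 × 2.5 × 12 × 8 × 12.5 = 4.5 × 10^5
Final = 6.00 × 10^5 particles/mL / 4.5 × 10^5 = 1.33 particles/mL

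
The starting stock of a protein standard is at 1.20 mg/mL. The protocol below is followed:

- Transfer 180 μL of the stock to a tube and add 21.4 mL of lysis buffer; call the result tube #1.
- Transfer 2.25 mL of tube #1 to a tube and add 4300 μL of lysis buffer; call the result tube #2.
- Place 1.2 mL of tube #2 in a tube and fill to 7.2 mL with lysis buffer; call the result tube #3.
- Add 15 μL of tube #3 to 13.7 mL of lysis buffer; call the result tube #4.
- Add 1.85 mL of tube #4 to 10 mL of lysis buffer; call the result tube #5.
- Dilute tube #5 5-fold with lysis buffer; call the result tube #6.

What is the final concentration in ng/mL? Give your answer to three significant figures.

Step 1: 180 μL + 21.4 mL = 21580 μL total → factor 21580/180 = 119.89
Step 2: 2.25 mL + 4300 μL = 6.55 mL total → factor 6.55/2.25 = 2.9111
Step 3: 1.2 mL brought to 7.2 mL → factor 7.2/1.2 = 6
Step 4: 15 μL + 13.7 mL = 13715 μL total → factor 13715/15 = 914.33
Step 5: 1.85 mL + 10 mL = 11.85 mL total → factor 11.85/1.85 = 6.4054
Step 6: 5-fold → factor 5
Overall dilution factor = 119.89 × 2.9111 × 6 × 914.33 × 6.4054 × 5 = 6.1321 × 10^7
Final = 1.20 mg/mL / 6.1321 × 10^7 = 1.957 × 10^-8 mg/mL = 0.0196 ng/mL

0.0196 ng/mL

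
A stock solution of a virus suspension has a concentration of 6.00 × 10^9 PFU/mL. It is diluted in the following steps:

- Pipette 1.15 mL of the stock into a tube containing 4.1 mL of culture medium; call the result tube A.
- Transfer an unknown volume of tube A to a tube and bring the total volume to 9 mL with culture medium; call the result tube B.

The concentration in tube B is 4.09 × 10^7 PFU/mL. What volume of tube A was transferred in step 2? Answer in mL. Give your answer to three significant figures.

0.280 mL

Step 1: 1.15 mL + 4.1 mL = 5.25 mL total → factor 5.25/1.15 = 4.5652
Step 2: v brought to 9 mL → factor = 9 mL/v
Product of known-step factors = 4.5652
Overall factor = 6.00 × 10^9 PFU/mL / (4.09 × 10^7 PFU/mL) = 146.7
Step-2 factor = 146.7 / 4.5652 = 32.134
v = 9 mL / 32.134 = 0.280 mL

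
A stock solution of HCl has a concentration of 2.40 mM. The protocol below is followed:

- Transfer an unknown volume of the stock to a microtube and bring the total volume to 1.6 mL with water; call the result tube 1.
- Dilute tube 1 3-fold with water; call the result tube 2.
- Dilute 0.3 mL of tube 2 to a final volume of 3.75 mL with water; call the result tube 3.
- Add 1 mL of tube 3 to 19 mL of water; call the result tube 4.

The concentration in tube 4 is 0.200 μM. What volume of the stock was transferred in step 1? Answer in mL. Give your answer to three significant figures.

0.100 mL

Step 1: v brought to 1.6 mL → factor = 1.6 mL/v
Step 2: 3-fold → factor 3
Step 3: 0.3 mL brought to 3.75 mL → factor 3.75/0.3 = 12.5
Step 4: 1 mL + 19 mL = 20 mL total → factor 20/1 = 20
Product of known-step factors = 750
Overall factor = 2.40 mM / (0.200 μM) = 12000
Step-1 factor = 12000 / 750 = 16
v = 1.6 mL / 16 = 0.100 mL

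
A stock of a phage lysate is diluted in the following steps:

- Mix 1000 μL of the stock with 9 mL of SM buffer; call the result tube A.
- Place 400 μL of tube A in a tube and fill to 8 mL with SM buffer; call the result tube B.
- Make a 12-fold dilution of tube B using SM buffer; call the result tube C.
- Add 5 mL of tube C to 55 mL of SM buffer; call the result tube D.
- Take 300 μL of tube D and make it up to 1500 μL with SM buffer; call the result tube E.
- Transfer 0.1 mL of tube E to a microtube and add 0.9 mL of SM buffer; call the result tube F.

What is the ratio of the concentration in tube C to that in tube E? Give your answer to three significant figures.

60.0

Step 1: 1000 μL + 9 mL = 10000 μL total → factor 10000/1000 = 10
Step 2: 400 μL brought to 8 mL → factor 8000/400 = 20
Step 3: 12-fold → factor 12
Step 4: 5 mL + 55 mL = 60 mL total → factor 60/5 = 12
Step 5: 300 μL brought to 1500 μL → factor 1500/300 = 5
Dilution factor to tube C = 2400; to tube E = 1.44 × 10^5
[tube C]/[tube E] = (factor to tube E)/(factor to tube C) = 1.44 × 10^5/2400 = 60.0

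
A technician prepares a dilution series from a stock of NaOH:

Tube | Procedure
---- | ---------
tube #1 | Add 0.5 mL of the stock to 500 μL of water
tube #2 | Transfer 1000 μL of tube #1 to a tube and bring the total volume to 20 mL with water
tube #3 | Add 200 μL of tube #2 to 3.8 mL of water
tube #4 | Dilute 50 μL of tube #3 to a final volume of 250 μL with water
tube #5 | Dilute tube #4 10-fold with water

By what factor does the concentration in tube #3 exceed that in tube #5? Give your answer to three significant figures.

Step 1: 0.5 mL + 500 μL = 1 mL total → factor 1/0.5 = 2
Step 2: 1000 μL brought to 20 mL → factor 20000/1000 = 20
Step 3: 200 μL + 3.8 mL = 4000 μL total → factor 4000/200 = 20
Step 4: 50 μL brought to 250 μL → factor 250/50 = 5
Step 5: 10-fold → factor 10
Dilution factor to tube #3 = 800; to tube #5 = 40000
[tube #3]/[tube #5] = (factor to tube #5)/(factor to tube #3) = 40000/800 = 50.0

50.0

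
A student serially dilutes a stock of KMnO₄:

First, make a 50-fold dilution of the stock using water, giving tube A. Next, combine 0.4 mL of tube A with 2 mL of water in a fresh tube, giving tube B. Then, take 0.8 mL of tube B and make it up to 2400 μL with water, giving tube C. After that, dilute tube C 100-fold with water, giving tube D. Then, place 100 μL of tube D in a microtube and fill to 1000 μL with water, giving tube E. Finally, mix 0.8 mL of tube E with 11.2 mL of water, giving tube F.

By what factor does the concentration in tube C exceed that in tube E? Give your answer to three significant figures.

Step 1: 50-fold → factor 50
Step 2: 0.4 mL + 2 mL = 2.4 mL total → factor 2.4/0.4 = 6
Step 3: 0.8 mL brought to 2400 μL → factor 2.4/0.8 = 3
Step 4: 100-fold → factor 100
Step 5: 100 μL brought to 1000 μL → factor 1000/100 = 10
Dilution factor to tube C = 900; to tube E = 9 × 10^5
[tube C]/[tube E] = (factor to tube E)/(factor to tube C) = 9 × 10^5/900 = 1.00 × 10^3

1.00 × 10^3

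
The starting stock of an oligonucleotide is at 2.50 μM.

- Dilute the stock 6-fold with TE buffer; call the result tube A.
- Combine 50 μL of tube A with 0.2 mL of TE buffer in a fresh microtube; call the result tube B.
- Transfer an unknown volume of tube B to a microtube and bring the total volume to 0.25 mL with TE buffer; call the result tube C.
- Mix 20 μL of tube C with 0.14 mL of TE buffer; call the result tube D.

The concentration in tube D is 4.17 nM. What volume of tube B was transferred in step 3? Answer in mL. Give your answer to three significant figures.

0.100 mL

Step 1: 6-fold → factor 6
Step 2: 50 μL + 0.2 mL = 250 μL total → factor 250/50 = 5
Step 3: v brought to 0.25 mL → factor = 0.25 mL/v
Step 4: 20 μL + 0.14 mL = 160 μL total → factor 160/20 = 8
Product of known-step factors = 240
Overall factor = 2.50 μM / (4.17 nM) = 599.52
Step-3 factor = 599.52 / 240 = 2.498
v = 0.25 mL / 2.498 = 0.100 mL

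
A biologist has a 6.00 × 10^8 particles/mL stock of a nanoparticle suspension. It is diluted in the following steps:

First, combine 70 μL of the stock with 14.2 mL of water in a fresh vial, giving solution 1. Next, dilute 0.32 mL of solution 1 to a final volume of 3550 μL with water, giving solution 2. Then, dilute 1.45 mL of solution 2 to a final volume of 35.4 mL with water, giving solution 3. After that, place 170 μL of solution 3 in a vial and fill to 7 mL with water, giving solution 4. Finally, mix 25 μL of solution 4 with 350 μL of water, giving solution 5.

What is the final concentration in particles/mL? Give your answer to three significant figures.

17.6 particles/mL

Step 1: 70 μL + 14.2 mL = 14270 μL total → factor 14270/70 = 203.86
Step 2: 0.32 mL brought to 3550 μL → factor 3.55/0.32 = 11.094
Step 3: 1.45 mL brought to 35.4 mL → factor 35.4/1.45 = 24.414
Step 4: 170 μL brought to 7 mL → factor 7000/170 = 41.176
Step 5: 25 μL + 350 μL = 375 μL total → factor 375/25 = 15
Overall dilution factor = 203.86 × 11.094 × 24.414 × 41.176 × 15 = 3.4102 × 10^7
Final = 6.00 × 10^8 particles/mL / 3.4102 × 10^7 = 17.6 particles/mL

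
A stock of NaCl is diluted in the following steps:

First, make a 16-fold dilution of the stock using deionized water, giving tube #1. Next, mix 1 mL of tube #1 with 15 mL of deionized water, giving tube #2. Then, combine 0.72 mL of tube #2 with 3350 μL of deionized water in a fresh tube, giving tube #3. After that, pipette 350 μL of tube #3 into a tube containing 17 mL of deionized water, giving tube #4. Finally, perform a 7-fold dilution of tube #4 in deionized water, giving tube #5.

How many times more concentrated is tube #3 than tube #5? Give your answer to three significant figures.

Step 1: 16-fold → factor 16
Step 2: 1 mL + 15 mL = 16 mL total → factor 16/1 = 16
Step 3: 0.72 mL + 3350 μL = 4.07 mL total → factor 4.07/0.72 = 5.6528
Step 4: 350 μL + 17 mL = 17350 μL total → factor 17350/350 = 49.571
Step 5: 7-fold → factor 7
Dilution factor to tube #3 = 1447.1; to tube #5 = 5.0215 × 10^5
[tube #3]/[tube #5] = (factor to tube #5)/(factor to tube #3) = 5.0215 × 10^5/1447.1 = 347

347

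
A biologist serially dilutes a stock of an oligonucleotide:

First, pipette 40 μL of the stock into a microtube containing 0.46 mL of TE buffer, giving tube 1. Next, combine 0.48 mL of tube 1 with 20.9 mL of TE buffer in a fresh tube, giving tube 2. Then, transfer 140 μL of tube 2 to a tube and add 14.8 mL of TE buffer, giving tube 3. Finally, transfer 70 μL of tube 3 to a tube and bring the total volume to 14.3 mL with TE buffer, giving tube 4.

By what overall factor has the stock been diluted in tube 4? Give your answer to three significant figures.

1.21 × 10^7

Step 1: 40 μL + 0.46 mL = 500 μL total → factor 500/40 = 12.5
Step 2: 0.48 mL + 20.9 mL = 21.38 mL total → factor 21.38/0.48 = 44.542
Step 3: 140 μL + 14.8 mL = 14940 μL total → factor 14940/140 = 106.71
Step 4: 70 μL brought to 14.3 mL → factor 14300/70 = 204.29
Overall dilution factor = 12.5 × 44.542 × 106.71 × 204.29 = 1.2138 × 10^7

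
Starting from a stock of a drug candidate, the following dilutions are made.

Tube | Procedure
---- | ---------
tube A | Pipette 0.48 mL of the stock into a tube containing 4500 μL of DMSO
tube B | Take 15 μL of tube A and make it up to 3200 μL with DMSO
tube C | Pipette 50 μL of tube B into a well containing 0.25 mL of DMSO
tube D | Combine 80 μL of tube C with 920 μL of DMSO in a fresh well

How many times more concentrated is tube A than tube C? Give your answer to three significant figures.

Step 1: 0.48 mL + 4500 μL = 4.98 mL total → factor 4.98/0.48 = 10.375
Step 2: 15 μL brought to 3200 μL → factor 3200/15 = 213.33
Step 3: 50 μL + 0.25 mL = 300 μL total → factor 300/50 = 6
Dilution factor to tube A = 10.375; to tube C = 13280
[tube A]/[tube C] = (factor to tube C)/(factor to tube A) = 13280/10.375 = 1.28 × 10^3

1.28 × 10^3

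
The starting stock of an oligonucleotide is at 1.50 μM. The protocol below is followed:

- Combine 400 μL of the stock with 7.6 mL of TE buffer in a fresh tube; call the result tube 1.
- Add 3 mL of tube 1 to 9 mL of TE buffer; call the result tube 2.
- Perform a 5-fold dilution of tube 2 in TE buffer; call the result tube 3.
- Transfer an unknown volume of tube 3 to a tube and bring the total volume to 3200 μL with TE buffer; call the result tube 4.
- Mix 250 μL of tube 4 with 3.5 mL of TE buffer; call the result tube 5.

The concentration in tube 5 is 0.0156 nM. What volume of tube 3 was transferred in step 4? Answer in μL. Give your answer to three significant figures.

Step 1: 400 μL + 7.6 mL = 8000 μL total → factor 8000/400 = 20
Step 2: 3 mL + 9 mL = 12 mL total → factor 12/3 = 4
Step 3: 5-fold → factor 5
Step 4: v brought to 3200 μL → factor = 3200 μL/v
Step 5: 250 μL + 3.5 mL = 3750 μL total → factor 3750/250 = 15
Product of known-step factors = 6000
Overall factor = 1.50 μM / (0.0156 nM) = 96154
Step-4 factor = 96154 / 6000 = 16.026
v = 3200 μL / 16.026 = 200 μL

200 μL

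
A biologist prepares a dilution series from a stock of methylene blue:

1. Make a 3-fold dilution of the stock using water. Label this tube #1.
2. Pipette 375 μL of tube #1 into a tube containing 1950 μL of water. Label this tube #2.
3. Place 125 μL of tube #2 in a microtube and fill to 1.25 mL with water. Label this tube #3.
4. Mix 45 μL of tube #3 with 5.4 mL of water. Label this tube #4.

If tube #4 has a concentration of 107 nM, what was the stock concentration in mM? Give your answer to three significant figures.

Step 1: 3-fold → factor 3
Step 2: 375 μL + 1950 μL = 2325 μL total → factor 2325/375 = 6.2
Step 3: 125 μL brought to 1.25 mL → factor 1250/125 = 10
Step 4: 45 μL + 5.4 mL = 5445 μL total → factor 5445/45 = 121
Overall dilution factor = 3 × 6.2 × 10 × 121 = 22506
Stock = 107 nM × 22506 = 2.408 × 10^6 nM = 2.41 mM

2.41 mM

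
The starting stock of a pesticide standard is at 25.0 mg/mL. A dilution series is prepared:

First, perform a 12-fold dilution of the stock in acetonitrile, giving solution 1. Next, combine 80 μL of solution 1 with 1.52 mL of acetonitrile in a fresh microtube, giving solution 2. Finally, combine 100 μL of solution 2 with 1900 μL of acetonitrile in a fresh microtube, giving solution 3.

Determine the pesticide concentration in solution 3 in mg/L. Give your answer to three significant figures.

Step 1: 12-fold → factor 12
Step 2: 80 μL + 1.52 mL = 1600 μL total → factor 1600/80 = 20
Step 3: 100 μL + 1900 μL = 2000 μL total → factor 2000/100 = 20
Overall dilution factor = 12 × 20 × 20 = 4800
Final = 25.0 mg/mL / 4800 = 0.005208 mg/mL = 5.21 mg/L

5.21 mg/L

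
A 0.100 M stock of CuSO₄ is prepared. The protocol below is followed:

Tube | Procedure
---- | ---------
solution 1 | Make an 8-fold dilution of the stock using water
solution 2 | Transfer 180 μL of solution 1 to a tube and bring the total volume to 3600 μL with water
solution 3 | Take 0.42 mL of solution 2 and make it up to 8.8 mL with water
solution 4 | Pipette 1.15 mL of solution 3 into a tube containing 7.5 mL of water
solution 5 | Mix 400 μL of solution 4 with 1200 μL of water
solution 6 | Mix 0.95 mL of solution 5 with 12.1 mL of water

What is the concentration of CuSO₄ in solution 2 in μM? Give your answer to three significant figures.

625 μM

Step 1: 8-fold → factor 8
Step 2: 180 μL brought to 3600 μL → factor 3600/180 = 20
Dilution factor through solution 2 = 8 × 20 = 160
[solution 2] = 0.100 M / 160 = 0.0006250 M = 625 μM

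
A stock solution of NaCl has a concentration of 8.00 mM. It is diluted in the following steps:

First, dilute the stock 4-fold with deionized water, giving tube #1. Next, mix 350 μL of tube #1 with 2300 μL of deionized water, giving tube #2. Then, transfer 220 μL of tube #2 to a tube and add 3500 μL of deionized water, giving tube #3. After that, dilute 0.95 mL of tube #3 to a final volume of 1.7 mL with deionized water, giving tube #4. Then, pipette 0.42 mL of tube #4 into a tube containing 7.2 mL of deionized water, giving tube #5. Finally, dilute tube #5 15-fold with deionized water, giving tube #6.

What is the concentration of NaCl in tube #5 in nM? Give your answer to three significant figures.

Step 1: 4-fold → factor 4
Step 2: 350 μL + 2300 μL = 2650 μL total → factor 2650/350 = 7.5714
Step 3: 220 μL + 3500 μL = 3720 μL total → factor 3720/220 = 16.909
Step 4: 0.95 mL brought to 1.7 mL → factor 1.7/0.95 = 1.7895
Step 5: 0.42 mL + 7.2 mL = 7.62 mL total → factor 7.62/0.42 = 18.143
Dilution factor through tube #5 = 4 × 7.5714 × 16.909 × 1.7895 × 18.143 = 16626
[tube #5] = 8.00 mM / 16626 = 0.0004812 mM = 481 nM

481 nM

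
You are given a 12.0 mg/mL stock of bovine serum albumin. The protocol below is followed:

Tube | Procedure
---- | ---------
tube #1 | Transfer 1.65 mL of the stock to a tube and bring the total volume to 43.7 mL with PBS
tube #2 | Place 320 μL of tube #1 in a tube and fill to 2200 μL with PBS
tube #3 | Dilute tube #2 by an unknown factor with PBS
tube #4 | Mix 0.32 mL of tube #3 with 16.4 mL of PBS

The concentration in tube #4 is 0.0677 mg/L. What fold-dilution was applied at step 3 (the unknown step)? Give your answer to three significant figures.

Step 1: 1.65 mL brought to 43.7 mL → factor 43.7/1.65 = 26.485
Step 2: 320 μL brought to 2200 μL → factor 2200/320 = 6.875
Step 3: unknown factor x
Step 4: 0.32 mL + 16.4 mL = 16.72 mL total → factor 16.72/0.32 = 52.25
Product of known-step factors = 9513.9
Overall factor = 12.0 mg/mL / (0.0677 mg/L) = 1.7725 × 10^5
x = 1.7725 × 10^5 / 9513.9 = 18.6

18.6-fold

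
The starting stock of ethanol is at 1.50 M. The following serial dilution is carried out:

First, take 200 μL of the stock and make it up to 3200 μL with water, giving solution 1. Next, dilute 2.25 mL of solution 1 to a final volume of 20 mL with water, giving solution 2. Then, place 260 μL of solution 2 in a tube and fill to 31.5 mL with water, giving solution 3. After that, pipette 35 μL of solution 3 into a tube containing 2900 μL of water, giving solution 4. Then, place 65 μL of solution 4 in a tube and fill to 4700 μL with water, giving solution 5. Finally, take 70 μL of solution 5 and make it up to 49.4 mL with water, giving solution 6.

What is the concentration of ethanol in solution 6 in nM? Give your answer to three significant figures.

Step 1: 200 μL brought to 3200 μL → factor 3200/200 = 16
Step 2: 2.25 mL brought to 20 mL → factor 20/2.25 = 8.8889
Step 3: 260 μL brought to 31.5 mL → factor 31500/260 = 121.15
Step 4: 35 μL + 2900 μL = 2935 μL total → factor 2935/35 = 83.857
Step 5: 65 μL brought to 4700 μL → factor 4700/65 = 72.308
Step 6: 70 μL brought to 49.4 mL → factor 49400/70 = 705.71
Overall dilution factor = 16 × 8.8889 × 121.15 × 83.857 × 72.308 × 705.71 = 7.3732 × 10^10
Final = 1.50 M / 7.3732 × 10^10 = 2.034 × 10^-11 M = 0.0203 nM

0.0203 nM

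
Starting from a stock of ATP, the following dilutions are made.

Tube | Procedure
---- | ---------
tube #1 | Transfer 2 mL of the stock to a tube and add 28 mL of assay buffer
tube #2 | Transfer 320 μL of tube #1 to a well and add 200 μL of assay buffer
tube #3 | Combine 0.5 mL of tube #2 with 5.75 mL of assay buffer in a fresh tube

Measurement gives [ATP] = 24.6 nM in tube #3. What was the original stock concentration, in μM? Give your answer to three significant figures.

Step 1: 2 mL + 28 mL = 30 mL total → factor 30/2 = 15
Step 2: 320 μL + 200 μL = 520 μL total → factor 520/320 = 1.625
Step 3: 0.5 mL + 5.75 mL = 6.25 mL total → factor 6.25/0.5 = 12.5
Overall dilution factor = 15 × 1.625 × 12.5 = 304.69
Stock = 24.6 nM × 304.69 = 7495 nM = 7.50 μM

7.50 μM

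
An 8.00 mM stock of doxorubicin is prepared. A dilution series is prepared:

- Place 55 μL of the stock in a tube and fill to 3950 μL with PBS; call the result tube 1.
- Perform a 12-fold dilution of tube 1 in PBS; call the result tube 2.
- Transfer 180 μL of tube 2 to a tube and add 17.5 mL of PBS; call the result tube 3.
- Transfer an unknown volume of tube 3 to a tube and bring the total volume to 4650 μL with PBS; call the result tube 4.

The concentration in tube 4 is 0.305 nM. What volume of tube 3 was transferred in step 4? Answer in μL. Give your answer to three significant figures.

Step 1: 55 μL brought to 3950 μL → factor 3950/55 = 71.818
Step 2: 12-fold → factor 12
Step 3: 180 μL + 17.5 mL = 17680 μL total → factor 17680/180 = 98.222
Step 4: v brought to 4650 μL → factor = 4650 μL/v
Product of known-step factors = 84650
Overall factor = 8.00 mM / (0.305 nM) = 2.623 × 10^7
Step-4 factor = 2.623 × 10^7 / 84650 = 309.86
v = 4650 μL / 309.86 = 15.0 μL

15.0 μL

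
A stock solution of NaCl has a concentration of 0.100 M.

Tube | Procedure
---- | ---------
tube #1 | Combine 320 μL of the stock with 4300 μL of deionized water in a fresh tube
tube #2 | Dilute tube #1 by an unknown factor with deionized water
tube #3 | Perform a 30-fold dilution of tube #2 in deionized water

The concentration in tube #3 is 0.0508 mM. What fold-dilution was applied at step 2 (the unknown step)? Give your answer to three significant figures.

Step 1: 320 μL + 4300 μL = 4620 μL total → factor 4620/320 = 14.438
Step 2: unknown factor x
Step 3: 30-fold → factor 30
Product of known-step factors = 433.12
Overall factor = 0.100 M / (0.0508 mM) = 1968.5
x = 1968.5 / 433.12 = 4.54

4.54-fold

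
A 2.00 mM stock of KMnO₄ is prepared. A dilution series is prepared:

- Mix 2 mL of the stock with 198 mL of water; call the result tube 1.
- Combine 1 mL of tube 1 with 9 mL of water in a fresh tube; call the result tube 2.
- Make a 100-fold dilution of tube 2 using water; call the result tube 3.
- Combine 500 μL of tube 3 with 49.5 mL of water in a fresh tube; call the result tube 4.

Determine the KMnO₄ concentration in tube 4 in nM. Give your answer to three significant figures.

0.200 nM

Step 1: 2 mL + 198 mL = 200 mL total → factor 200/2 = 100
Step 2: 1 mL + 9 mL = 10 mL total → factor 10/1 = 10
Step 3: 100-fold → factor 100
Step 4: 500 μL + 49.5 mL = 50000 μL total → factor 50000/500 = 100
Overall dilution factor = 100 × 10 × 100 × 100 = 1 × 10^7
Final = 2.00 mM / 1 × 10^7 = 2.000 × 10^-7 mM = 0.200 nM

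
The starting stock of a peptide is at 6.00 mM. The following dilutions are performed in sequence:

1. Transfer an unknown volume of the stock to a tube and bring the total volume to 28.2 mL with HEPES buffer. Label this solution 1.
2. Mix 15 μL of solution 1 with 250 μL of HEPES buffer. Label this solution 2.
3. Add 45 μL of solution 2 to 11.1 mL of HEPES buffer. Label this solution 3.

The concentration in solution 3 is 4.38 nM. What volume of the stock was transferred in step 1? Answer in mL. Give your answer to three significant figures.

Step 1: v brought to 28.2 mL → factor = 28.2 mL/v
Step 2: 15 μL + 250 μL = 265 μL total → factor 265/15 = 17.667
Step 3: 45 μL + 11.1 mL = 11145 μL total → factor 11145/45 = 247.67
Product of known-step factors = 4375.4
Overall factor = 6.00 mM / (4.38 nM) = 1.3699 × 10^6
Step-1 factor = 1.3699 × 10^6 / 4375.4 = 313.08
v = 28.2 mL / 313.08 = 0.0901 mL

0.0901 mL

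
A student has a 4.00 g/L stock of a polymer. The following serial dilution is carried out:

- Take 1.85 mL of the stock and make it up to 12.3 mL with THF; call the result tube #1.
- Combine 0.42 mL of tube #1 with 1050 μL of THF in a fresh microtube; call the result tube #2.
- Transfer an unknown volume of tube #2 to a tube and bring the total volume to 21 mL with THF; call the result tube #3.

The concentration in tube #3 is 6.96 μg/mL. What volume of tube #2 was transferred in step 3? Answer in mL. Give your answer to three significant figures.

0.850 mL

Step 1: 1.85 mL brought to 12.3 mL → factor 12.3/1.85 = 6.6486
Step 2: 0.42 mL + 1050 μL = 1.47 mL total → factor 1.47/0.42 = 3.5
Step 3: v brought to 21 mL → factor = 21 mL/v
Product of known-step factors = 23.27
Overall factor = 4.00 g/L / (6.96 μg/mL) = 574.71
Step-3 factor = 574.71 / 23.27 = 24.697
v = 21 mL / 24.697 = 0.850 mL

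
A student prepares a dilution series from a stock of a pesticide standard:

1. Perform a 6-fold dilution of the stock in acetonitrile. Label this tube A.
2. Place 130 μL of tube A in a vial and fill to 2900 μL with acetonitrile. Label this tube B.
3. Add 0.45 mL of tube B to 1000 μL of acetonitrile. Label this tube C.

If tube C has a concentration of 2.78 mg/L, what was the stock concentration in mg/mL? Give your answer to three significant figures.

Step 1: 6-fold → factor 6
Step 2: 130 μL brought to 2900 μL → factor 2900/130 = 22.308
Step 3: 0.45 mL + 1000 μL = 1.45 mL total → factor 1.45/0.45 = 3.2222
Overall dilution factor = 6 × 22.308 × 3.2222 = 431.28
Stock = 2.78 mg/L × 431.28 = 1199 mg/L = 1.20 mg/mL

1.20 mg/mL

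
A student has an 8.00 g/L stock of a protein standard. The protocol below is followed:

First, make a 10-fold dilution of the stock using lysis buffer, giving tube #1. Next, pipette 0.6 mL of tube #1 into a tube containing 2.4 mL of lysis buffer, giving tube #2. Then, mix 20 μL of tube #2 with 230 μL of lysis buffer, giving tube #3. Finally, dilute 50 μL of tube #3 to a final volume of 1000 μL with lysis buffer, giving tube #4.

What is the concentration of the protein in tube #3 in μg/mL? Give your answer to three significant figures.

12.8 μg/mL

Step 1: 10-fold → factor 10
Step 2: 0.6 mL + 2.4 mL = 3 mL total → factor 3/0.6 = 5
Step 3: 20 μL + 230 μL = 250 μL total → factor 250/20 = 12.5
Dilution factor through tube #3 = 10 × 5 × 12.5 = 625
[tube #3] = 8.00 g/L / 625 = 0.01280 g/L = 12.8 μg/mL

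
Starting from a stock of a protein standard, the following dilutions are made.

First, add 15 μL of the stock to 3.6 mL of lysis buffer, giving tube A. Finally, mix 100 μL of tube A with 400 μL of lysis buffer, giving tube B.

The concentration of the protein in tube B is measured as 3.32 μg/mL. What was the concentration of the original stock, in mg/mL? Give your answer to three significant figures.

Step 1: 15 μL + 3.6 mL = 3615 μL total → factor 3615/15 = 241
Step 2: 100 μL + 400 μL = 500 μL total → factor 500/100 = 5
Overall dilution factor = 241 × 5 = 1205
Stock = 3.32 μg/mL × 1205 = 4001 μg/mL = 4.00 mg/mL

4.00 mg/mL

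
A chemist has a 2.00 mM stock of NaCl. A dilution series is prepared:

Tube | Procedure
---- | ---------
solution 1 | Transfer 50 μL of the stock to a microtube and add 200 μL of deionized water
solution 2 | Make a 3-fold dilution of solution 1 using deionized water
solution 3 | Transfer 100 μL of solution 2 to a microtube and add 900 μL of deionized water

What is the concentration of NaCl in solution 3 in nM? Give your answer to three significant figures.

1.33 × 10^4 nM

Step 1: 50 μL + 200 μL = 250 μL total → factor 250/50 = 5
Step 2: 3-fold → factor 3
Step 3: 100 μL + 900 μL = 1000 μL total → factor 1000/100 = 10
Overall dilution factor = 5 × 3 × 10 = 150
Final = 2.00 mM / 150 = 0.01333 mM = 1.33 × 10^4 nM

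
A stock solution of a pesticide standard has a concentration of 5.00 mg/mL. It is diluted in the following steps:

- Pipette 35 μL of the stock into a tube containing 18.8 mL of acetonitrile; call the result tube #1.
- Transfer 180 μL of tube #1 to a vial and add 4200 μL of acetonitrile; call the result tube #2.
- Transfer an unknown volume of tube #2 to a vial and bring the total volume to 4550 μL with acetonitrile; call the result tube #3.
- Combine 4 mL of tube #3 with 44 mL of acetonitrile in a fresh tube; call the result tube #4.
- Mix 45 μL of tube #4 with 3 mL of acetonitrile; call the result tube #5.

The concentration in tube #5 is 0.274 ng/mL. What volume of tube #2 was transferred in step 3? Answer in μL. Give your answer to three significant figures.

2.65 × 10^3 μL

Step 1: 35 μL + 18.8 mL = 18835 μL total → factor 18835/35 = 538.14
Step 2: 180 μL + 4200 μL = 4380 μL total → factor 4380/180 = 24.333
Step 3: v brought to 4550 μL → factor = 4550 μL/v
Step 4: 4 mL + 44 mL = 48 mL total → factor 48/4 = 12
Step 5: 45 μL + 3 mL = 3045 μL total → factor 3045/45 = 67.667
Product of known-step factors = 1.0633 × 10^7
Overall factor = 5.00 mg/mL / (0.274 ng/mL) = 1.8248 × 10^7
Step-3 factor = 1.8248 × 10^7 / 1.0633 × 10^7 = 1.7162
v = 4550 μL / 1.7162 = 2.65 × 10^3 μL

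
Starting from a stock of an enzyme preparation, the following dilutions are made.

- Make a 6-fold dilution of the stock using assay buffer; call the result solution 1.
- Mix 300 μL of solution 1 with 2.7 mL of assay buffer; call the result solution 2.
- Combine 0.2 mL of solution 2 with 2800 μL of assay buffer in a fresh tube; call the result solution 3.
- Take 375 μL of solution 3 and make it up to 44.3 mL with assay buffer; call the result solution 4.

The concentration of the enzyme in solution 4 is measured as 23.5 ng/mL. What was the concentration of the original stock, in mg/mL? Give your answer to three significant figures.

2.50 mg/mL

Step 1: 6-fold → factor 6
Step 2: 300 μL + 2.7 mL = 3000 μL total → factor 3000/300 = 10
Step 3: 0.2 mL + 2800 μL = 3 mL total → factor 3/0.2 = 15
Step 4: 375 μL brought to 44.3 mL → factor 44300/375 = 118.13
Overall dilution factor = 6 × 10 × 15 × 118.13 = 1.0632 × 10^5
Stock = 23.5 ng/mL × 1.0632 × 10^5 = 2.499 × 10^6 ng/mL = 2.50 mg/mL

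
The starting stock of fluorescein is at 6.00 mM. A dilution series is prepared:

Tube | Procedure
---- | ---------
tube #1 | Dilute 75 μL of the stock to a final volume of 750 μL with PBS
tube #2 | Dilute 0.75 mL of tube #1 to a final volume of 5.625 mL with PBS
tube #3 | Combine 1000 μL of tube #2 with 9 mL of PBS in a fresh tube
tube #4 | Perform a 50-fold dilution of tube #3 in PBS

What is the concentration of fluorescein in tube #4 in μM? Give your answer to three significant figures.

Step 1: 75 μL brought to 750 μL → factor 750/75 = 10
Step 2: 0.75 mL brought to 5.625 mL → factor 5.625/0.75 = 7.5
Step 3: 1000 μL + 9 mL = 10000 μL total → factor 10000/1000 = 10
Step 4: 50-fold → factor 50
Overall dilution factor = 10 × 7.5 × 10 × 50 = 37500
Final = 6.00 mM / 37500 = 0.0001600 mM = 0.160 μM

0.160 μM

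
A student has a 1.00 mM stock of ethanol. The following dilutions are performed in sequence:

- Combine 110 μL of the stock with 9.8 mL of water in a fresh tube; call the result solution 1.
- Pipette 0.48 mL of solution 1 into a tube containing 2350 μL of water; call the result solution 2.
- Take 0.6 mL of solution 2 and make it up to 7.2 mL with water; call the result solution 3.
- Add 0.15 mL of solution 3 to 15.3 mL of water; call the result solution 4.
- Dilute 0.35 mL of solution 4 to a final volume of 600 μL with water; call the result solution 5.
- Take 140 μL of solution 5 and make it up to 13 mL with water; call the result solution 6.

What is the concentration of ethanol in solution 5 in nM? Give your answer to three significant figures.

0.889 nM

Step 1: 110 μL + 9.8 mL = 9910 μL total → factor 9910/110 = 90.091
Step 2: 0.48 mL + 2350 μL = 2.83 mL total → factor 2.83/0.48 = 5.8958
Step 3: 0.6 mL brought to 7.2 mL → factor 7.2/0.6 = 12
Step 4: 0.15 mL + 15.3 mL = 15.45 mL total → factor 15.45/0.15 = 103
Step 5: 0.35 mL brought to 600 μL → factor 0.6/0.35 = 1.7143
Dilution factor through solution 5 = 90.091 × 5.8958 × 12 × 103 × 1.7143 = 1.1255 × 10^6
[solution 5] = 1.00 mM / 1.1255 × 10^6 = 8.885 × 10^-7 mM = 0.889 nM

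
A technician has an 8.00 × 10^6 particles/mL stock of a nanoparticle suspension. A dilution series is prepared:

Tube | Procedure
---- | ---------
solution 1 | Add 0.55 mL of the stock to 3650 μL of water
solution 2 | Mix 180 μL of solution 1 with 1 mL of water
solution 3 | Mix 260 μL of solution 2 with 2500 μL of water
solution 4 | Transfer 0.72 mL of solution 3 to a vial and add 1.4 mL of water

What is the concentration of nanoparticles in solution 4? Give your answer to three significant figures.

5.11 × 10^3 particles/mL

Step 1: 0.55 mL + 3650 μL = 4.2 mL total → factor 4.2/0.55 = 7.6364
Step 2: 180 μL + 1 mL = 1180 μL total → factor 1180/180 = 6.5556
Step 3: 260 μL + 2500 μL = 2760 μL total → factor 2760/260 = 10.615
Step 4: 0.72 mL + 1.4 mL = 2.12 mL total → factor 2.12/0.72 = 2.9444
Overall dilution factor = 7.6364 × 6.5556 × 10.615 × 2.9444 = 1564.7
Final = 8.00 × 10^6 particles/mL / 1564.7 = 5.11 × 10^3 particles/mL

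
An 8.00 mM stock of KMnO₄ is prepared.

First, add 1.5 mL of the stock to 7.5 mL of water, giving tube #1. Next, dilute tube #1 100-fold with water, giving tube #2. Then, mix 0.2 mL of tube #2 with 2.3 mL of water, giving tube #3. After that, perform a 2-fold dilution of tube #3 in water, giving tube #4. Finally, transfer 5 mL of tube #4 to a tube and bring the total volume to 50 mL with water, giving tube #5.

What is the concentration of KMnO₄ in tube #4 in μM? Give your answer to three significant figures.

0.533 μM

Step 1: 1.5 mL + 7.5 mL = 9 mL total → factor 9/1.5 = 6
Step 2: 100-fold → factor 100
Step 3: 0.2 mL + 2.3 mL = 2.5 mL total → factor 2.5/0.2 = 12.5
Step 4: 2-fold → factor 2
Dilution factor through tube #4 = 6 × 100 × 12.5 × 2 = 15000
[tube #4] = 8.00 mM / 15000 = 0.0005333 mM = 0.533 μM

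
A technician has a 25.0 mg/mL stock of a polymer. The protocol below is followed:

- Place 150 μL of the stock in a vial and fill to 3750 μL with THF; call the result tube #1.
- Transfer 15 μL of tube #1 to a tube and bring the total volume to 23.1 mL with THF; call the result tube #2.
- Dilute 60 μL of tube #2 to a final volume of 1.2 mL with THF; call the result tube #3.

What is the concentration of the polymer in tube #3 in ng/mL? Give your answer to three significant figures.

32.5 ng/mL

Step 1: 150 μL brought to 3750 μL → factor 3750/150 = 25
Step 2: 15 μL brought to 23.1 mL → factor 23100/15 = 1540
Step 3: 60 μL brought to 1.2 mL → factor 1200/60 = 20
Overall dilution factor = 25 × 1540 × 20 = 7.7 × 10^5
Final = 25.0 mg/mL / 7.7 × 10^5 = 3.247 × 10^-5 mg/mL = 32.5 ng/mL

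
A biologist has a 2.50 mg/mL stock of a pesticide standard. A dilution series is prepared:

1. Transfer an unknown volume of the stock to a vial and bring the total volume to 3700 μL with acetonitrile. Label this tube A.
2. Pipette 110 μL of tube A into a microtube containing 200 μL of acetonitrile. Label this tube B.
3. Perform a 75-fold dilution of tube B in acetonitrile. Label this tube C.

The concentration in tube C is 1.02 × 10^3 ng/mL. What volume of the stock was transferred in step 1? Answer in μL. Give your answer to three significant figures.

319 μL

Step 1: v brought to 3700 μL → factor = 3700 μL/v
Step 2: 110 μL + 200 μL = 310 μL total → factor 310/110 = 2.8182
Step 3: 75-fold → factor 75
Product of known-step factors = 211.36
Overall factor = 2.50 mg/mL / (1.02 × 10^3 ng/mL) = 2451
Step-1 factor = 2451 / 211.36 = 11.596
v = 3700 μL / 11.596 = 319 μL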